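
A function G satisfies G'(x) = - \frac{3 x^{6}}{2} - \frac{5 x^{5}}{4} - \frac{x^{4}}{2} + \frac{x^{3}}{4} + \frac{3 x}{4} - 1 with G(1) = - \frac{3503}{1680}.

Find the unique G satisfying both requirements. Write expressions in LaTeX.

The integrand splits into summands that can be handled one at a time.
A general antiderivative is - \frac{3 x^{7}}{14} - \frac{5 x^{6}}{24} - \frac{x^{5}}{10} + \frac{x^{4}}{16} + \frac{3 x^{2}}{8} - x + C.
The condition gives C = - \frac{3503}{1680} - (- \frac{1823}{1680}) = -1.
So G(x) = - \frac{3 x^{7}}{14} - \frac{5 x^{6}}{24} - \frac{x^{5}}{10} + \frac{x^{4}}{16} + \frac{3 x^{2}}{8} - x - 1.
Check: d/dx[- \frac{3 x^{7}}{14} - \frac{5 x^{6}}{24} - \frac{x^{5}}{10} + \frac{x^{4}}{16} + \frac{3 x^{2}}{8} - x - 1] = - \frac{3 x^{6}}{2} - \frac{5 x^{5}}{4} - \frac{x^{4}}{2} + \frac{x^{3}}{4} + \frac{3 x}{4} - 1 = G'(x).

G(x) = - \frac{3 x^{7}}{14} - \frac{5 x^{6}}{24} - \frac{x^{5}}{10} + \frac{x^{4}}{16} + \frac{3 x^{2}}{8} - x - 1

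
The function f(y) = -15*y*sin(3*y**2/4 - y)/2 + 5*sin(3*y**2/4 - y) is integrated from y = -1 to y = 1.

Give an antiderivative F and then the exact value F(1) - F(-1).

f matches the chain-rule pattern g'(h)*h' with inner function h(y) = 3*y**2/4 - y; substituting u = h(y) collapses the integral.
F(y) = 5*cos(3*y**2/4 - y) is an antiderivative of f.
Check: d/dy[5*cos(3*y**2/4 - y)] = -15*y*sin(3*y**2/4 - y)/2 + 5*sin(3*y**2/4 - y) = f(y).
F(1) = 5*cos(1/4); F(-1) = 5*cos(7/4).
Integral = F(1) - F(-1) = -5*cos(7/4) + 5*cos(1/4).

Antiderivative: F(y) = 5*cos(3*y**2/4 - y); value = -5*cos(7/4) + 5*cos(1/4)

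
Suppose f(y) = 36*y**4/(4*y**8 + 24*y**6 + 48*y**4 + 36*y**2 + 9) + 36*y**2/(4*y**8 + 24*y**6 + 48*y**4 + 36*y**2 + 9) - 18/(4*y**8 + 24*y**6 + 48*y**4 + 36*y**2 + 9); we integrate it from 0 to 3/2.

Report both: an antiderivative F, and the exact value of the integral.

f has the shape u'v + uv' for u = -y and v = 1/(y**4/3 + y**2 + 1/2) — it is the derivative of the product u*v.
F(y) = -6*y/(2*y**4 + 6*y**2 + 3) is an antiderivative of f.
Check: d/dy[-6*y/(2*y**4 + 6*y**2 + 3)] = (36*y**4 + 36*y**2 - 18)/(4*y**8 + 24*y**6 + 48*y**4 + 36*y**2 + 9), which equals f(y).
F(3/2) = -24/71; F(0) = 0.
Integral = F(3/2) - F(0) = -24/71.

Antiderivative: F(y) = -6*y/(2*y**4 + 6*y**2 + 3); value = -24/71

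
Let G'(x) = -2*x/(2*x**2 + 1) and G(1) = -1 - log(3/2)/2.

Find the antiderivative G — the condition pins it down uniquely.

G(x) = -log(x**2 + 1/2)/2 - 1

G'(x) matches the chain-rule pattern g'(h)*h' with inner function h(x) = x**2 + 1/2; substituting u = h(x) collapses the integral.
A general antiderivative is -log(x**2 + 1/2)/2 + C.
The condition gives C = -1 - log(3/2)/2 - (-log(3/2)/2) = -1.
So G(x) = -log(x**2 + 1/2)/2 - 1.
Check: d/dx[-log(x**2 + 1/2)/2 - 1] = -2*x/(2*x**2 + 1) = G'(x).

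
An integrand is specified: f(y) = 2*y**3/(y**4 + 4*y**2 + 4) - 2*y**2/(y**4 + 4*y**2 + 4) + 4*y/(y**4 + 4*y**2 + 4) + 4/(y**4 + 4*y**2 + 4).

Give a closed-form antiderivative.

Integrate term by term and add the pieces.
Check: d/dy[y/(y**2/2 + 1) + log(y**2 + 2)] = (2*y**3 - 2*y**2 + 4*y + 4)/(y**4 + 4*y**2 + 4), which equals f(y).

An antiderivative is F(y) = y/(y**2/2 + 1) + log(y**2 + 2).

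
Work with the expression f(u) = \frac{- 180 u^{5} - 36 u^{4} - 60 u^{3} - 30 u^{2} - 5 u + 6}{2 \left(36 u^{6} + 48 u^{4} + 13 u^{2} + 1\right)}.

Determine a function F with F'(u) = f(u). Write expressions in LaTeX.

An antiderivative is F(u) = \frac{- 30 u^{2} \log{\left(u^{2} + 1 \right)} + 12 u - 5 \log{\left(u^{2} + 1 \right)}}{24 u^{2} + 4}.

Recover f(u) by differentiating a candidate F(u); any mismatch rules it out.
Check: d/du[\frac{- 30 u^{2} \log{\left(u^{2} + 1 \right)} + 12 u - 5 \log{\left(u^{2} + 1 \right)}}{24 u^{2} + 4}] = \frac{- 180 u^{5} - 36 u^{4} - 60 u^{3} - 30 u^{2} - 5 u + 6}{72 u^{6} + 96 u^{4} + 26 u^{2} + 2}, which equals f(u).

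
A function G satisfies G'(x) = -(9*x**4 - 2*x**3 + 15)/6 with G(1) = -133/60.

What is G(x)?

Differentiate the proposed G(x) back; it has to land on the given G'(x).
A general antiderivative is -3*x**5/10 + x**4/12 - 5*x/2 + C.
The condition gives C = -133/60 - (-163/60) = 1/2.
So G(x) = -3*x**5/10 + x**4/12 - 5*x/2 + 1/2.
Check: d/dx[-3*x**5/10 + x**4/12 - 5*x/2 + 1/2] = -3*x**4/2 + x**3/3 - 5/2, which equals G'(x).

G(x) = -3*x**5/10 + x**4/12 - 5*x/2 + 1/2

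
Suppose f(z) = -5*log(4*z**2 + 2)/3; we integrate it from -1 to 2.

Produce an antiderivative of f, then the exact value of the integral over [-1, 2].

Antiderivative: F(z) = -5*(z*log(4*z**2 + 2) - 2*z + sqrt(2)*atan(sqrt(2)*z))/3; value = -10*log(18)/3 - 5*log(6)/3 - 5*sqrt(2)*atan(2*sqrt(2))/3 - 5*sqrt(2)*atan(sqrt(2))/3 + 10

For F(z) to be correct the identity F'(z) - f(z) = 0 must hold.
F(z) = -5*(z*log(4*z**2 + 2) - 2*z + sqrt(2)*atan(sqrt(2)*z))/3 is an antiderivative of f.
Check: d/dz[-5*(z*log(4*z**2 + 2) - 2*z + sqrt(2)*atan(sqrt(2)*z))/3] = -5*log(2*z**2 + 1)/3 - 5*log(2)/3, which equals f(z).
F(2) = -10*log(18)/3 - 5*sqrt(2)*atan(2*sqrt(2))/3 + 20/3; F(-1) = -10/3 + 5*sqrt(2)*atan(sqrt(2))/3 + 5*log(6)/3.
Integral = F(2) - F(-1) = -10*log(18)/3 - 5*log(6)/3 - 5*sqrt(2)*atan(2*sqrt(2))/3 - 5*sqrt(2)*atan(sqrt(2))/3 + 10.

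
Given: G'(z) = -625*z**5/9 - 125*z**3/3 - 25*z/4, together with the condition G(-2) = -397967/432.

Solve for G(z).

The substitution u = 5*z**2/3 + 1/2 works: G'(z) is exactly (dG/du)*(du/dz) for that inner function.
A general antiderivative is -5*(5*z**2/3 + 1/2)**3/2 + C.
The condition gives C = -397967/432 - (-397535/432) = -1.
So G(z) = (-5*(10*z**2 + 3)**3 - 432)/432.
Check: d/dz[(-5*(10*z**2 + 3)**3 - 432)/432] = -625*z**5/9 - 125*z**3/3 - 25*z/4 = G'(z).

G(z) = (-5*(10*z**2 + 3)**3 - 432)/432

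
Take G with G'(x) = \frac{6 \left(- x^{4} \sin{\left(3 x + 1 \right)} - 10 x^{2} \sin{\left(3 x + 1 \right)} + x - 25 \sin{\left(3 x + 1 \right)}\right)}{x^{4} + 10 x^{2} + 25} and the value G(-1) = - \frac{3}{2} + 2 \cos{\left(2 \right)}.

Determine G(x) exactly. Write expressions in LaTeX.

Whatever form G(x) takes, its d/dx must return the stated G'(x).
A general antiderivative is 2 \cos{\left(3 x + 1 \right)} - \frac{3}{2 \left(\frac{x^{2}}{2} + \frac{5}{2}\right)} + C.
The condition gives C = - \frac{3}{2} + 2 \cos{\left(2 \right)} - (2 \cos{\left(2 \right)} - \frac{1}{2}) = -1.
So G(x) = 2 \cos{\left(3 x + 1 \right)} - 1 - \frac{3}{2 \left(\frac{x^{2}}{2} + \frac{5}{2}\right)}.
Check: d/dx[2 \cos{\left(3 x + 1 \right)} - 1 - \frac{3}{2 \left(\frac{x^{2}}{2} + \frac{5}{2}\right)}] = \frac{- 6 x^{4} \sin{\left(3 x + 1 \right)} - 60 x^{2} \sin{\left(3 x + 1 \right)} + 6 x - 150 \sin{\left(3 x + 1 \right)}}{x^{4} + 10 x^{2} + 25}, which equals G'(x).

G(x) = 2 \cos{\left(3 x + 1 \right)} - 1 - \frac{3}{2 \left(\frac{x^{2}}{2} + \frac{5}{2}\right)}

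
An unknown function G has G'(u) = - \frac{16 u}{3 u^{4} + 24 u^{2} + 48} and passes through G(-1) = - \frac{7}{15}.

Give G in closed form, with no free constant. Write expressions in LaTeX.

The substitution w = \frac{u^{2}}{2} + 2 works: G'(u) is exactly (dG/dw)*(dw/du) for that inner function.
A general antiderivative is \frac{4}{3 \left(\frac{u^{2}}{2} + 2\right)} + C.
The condition gives C = - \frac{7}{15} - (\frac{8}{15}) = -1.
So G(u) = \frac{- 3 u^{2} - 4}{3 u^{2} + 12}.
Check: d/du[\frac{- 3 u^{2} - 4}{3 u^{2} + 12}] = - \frac{16 u}{3 u^{4} + 24 u^{2} + 48} = G'(u).

G(u) = \frac{- 3 u^{2} - 4}{3 u^{2} + 12}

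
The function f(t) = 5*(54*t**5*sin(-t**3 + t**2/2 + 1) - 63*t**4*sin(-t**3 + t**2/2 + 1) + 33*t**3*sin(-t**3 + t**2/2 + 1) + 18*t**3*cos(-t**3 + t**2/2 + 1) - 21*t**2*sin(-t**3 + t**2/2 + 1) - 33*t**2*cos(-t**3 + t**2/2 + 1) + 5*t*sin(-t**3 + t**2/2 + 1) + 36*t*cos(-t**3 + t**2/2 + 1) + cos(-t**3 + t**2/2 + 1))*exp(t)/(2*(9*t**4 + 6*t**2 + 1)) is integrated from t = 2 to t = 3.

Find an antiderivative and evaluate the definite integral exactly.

A candidate is checked by its d/dt: the result must match f(t).
F(t) = 5*(6*t - 5)*exp(t)*cos(-t**3 + t**2/2 + 1)/(2*(3*t**2 + 1)) is an antiderivative of f.
Check: d/dt[5*(6*t - 5)*exp(t)*cos(-t**3 + t**2/2 + 1)/(2*(3*t**2 + 1))] = (270*t**5*exp(t)*sin(-t**3 + t**2/2 + 1) - 315*t**4*exp(t)*sin(-t**3 + t**2/2 + 1) + 165*t**3*exp(t)*sin(-t**3 + t**2/2 + 1) + 90*t**3*exp(t)*cos(-t**3 + t**2/2 + 1) - 105*t**2*exp(t)*sin(-t**3 + t**2/2 + 1) - 165*t**2*exp(t)*cos(-t**3 + t**2/2 + 1) + 25*t*exp(t)*sin(-t**3 + t**2/2 + 1) + 180*t*exp(t)*cos(-t**3 + t**2/2 + 1) + 5*exp(t)*cos(-t**3 + t**2/2 + 1))/(18*t**4 + 12*t**2 + 2), which equals f(t).
F(3) = 65*exp(3)*cos(43/2)/56; F(2) = 35*exp(2)*cos(5)/26.
Integral = F(3) - F(2) = 65*exp(3)*cos(43/2)/56 - 35*exp(2)*cos(5)/26.

Antiderivative: F(t) = 5*(6*t - 5)*exp(t)*cos(-t**3 + t**2/2 + 1)/(2*(3*t**2 + 1)); value = 65*exp(3)*cos(43/2)/56 - 35*exp(2)*cos(5)/26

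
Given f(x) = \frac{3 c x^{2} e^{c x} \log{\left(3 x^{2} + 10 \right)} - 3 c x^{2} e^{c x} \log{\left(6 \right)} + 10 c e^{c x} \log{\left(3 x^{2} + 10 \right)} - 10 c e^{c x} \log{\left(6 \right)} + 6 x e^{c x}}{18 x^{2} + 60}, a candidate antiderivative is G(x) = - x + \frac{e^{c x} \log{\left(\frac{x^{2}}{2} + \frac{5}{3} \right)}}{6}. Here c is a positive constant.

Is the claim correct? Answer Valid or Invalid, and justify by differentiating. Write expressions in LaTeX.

Invalid: d/dx[G] - f = -1, which is not 0.

d/dx[G] = \frac{3 c x^{2} e^{c x} \log{\left(3 x^{2} + 10 \right)} - 3 c x^{2} e^{c x} \log{\left(6 \right)} + 10 c e^{c x} \log{\left(3 x^{2} + 10 \right)} - 10 c e^{c x} \log{\left(6 \right)} - 18 x^{2} + 6 x e^{c x} - 60}{18 x^{2} + 60}
d/dx[G] - f(x) = -1 != 0.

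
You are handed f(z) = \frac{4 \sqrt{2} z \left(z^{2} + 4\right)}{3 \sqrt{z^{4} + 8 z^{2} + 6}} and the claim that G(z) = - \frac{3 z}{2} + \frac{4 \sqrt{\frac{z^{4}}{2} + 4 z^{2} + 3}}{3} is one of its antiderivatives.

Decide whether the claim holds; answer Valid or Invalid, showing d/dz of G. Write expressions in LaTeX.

d/dz[G] = \frac{8 \sqrt{2} z^{3} + 32 \sqrt{2} z - 9 \sqrt{z^{4} + 8 z^{2} + 6}}{6 \sqrt{z^{4} + 8 z^{2} + 6}}
d/dz[G] - f(z) = - \frac{3}{2} != 0.

Invalid: d/dz[G] - f = - \frac{3}{2}, which is not 0.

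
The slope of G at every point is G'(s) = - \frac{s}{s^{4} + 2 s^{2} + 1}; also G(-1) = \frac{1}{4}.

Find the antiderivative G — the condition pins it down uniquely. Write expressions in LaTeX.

G(s) = \frac{1}{2 s^{2} + 2}

The substitution u = s^{2} + 1 works: G'(s) is exactly (dG/du)*(du/ds) for that inner function.
A general antiderivative is \frac{1}{2 \left(s^{2} + 1\right)} + C.
The condition gives C = \frac{1}{4} - (\frac{1}{4}) = 0.
So G(s) = \frac{1}{2 s^{2} + 2}.
Check: d/ds[\frac{1}{2 s^{2} + 2}] = - \frac{s}{s^{4} + 2 s^{2} + 1} = G'(s).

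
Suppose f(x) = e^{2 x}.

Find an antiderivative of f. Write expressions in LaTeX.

Recover f(x) by differentiating a candidate F(x); any mismatch rules it out.
Check: d/dx[\frac{e^{2 x}}{2}] = e^{2 x} = f(x).

An antiderivative is F(x) = \frac{e^{2 x}}{2}.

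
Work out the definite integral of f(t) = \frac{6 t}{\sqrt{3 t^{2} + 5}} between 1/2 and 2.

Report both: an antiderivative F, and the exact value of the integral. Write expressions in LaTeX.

Antiderivative: F(t) = 2 \sqrt{3 t^{2} + 5}; value = - \sqrt{23} + 2 \sqrt{17}

The substitution u = 3 t^{2} + 5 works: f is exactly (dF/du)*(du/dt) for that inner function.
F(t) = 2 \sqrt{3 t^{2} + 5} is an antiderivative of f.
Check: d/dt[2 \sqrt{3 t^{2} + 5}] = \frac{6 t}{\sqrt{3 t^{2} + 5}} = f(t).
F(2) = 2 \sqrt{17}; F(1/2) = \sqrt{23}.
Integral = F(2) - F(1/2) = - \sqrt{23} + 2 \sqrt{17}.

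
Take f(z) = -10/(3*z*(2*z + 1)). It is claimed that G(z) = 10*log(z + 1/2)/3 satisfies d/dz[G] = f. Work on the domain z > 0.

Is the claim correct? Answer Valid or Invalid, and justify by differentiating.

d/dz[G] = 20/(6*z + 3)
d/dz[G] - f(z) = 10/(3*z) != 0.

Invalid: d/dz[G] - f = 10/(3*z), which is not 0.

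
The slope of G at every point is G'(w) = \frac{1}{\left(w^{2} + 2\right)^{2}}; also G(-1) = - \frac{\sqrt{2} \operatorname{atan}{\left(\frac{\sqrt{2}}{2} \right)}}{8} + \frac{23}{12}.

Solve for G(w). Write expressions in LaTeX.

G(w) = \frac{w}{4 w^{2} + 8} + \frac{\sqrt{2} \operatorname{atan}{\left(\frac{\sqrt{2} w}{2} \right)}}{8} + 2

Differentiate the proposed G(w) back; it has to land on the given G'(w).
A general antiderivative is \frac{w}{4 w^{2} + 8} + \frac{\sqrt{2} \operatorname{atan}{\left(\frac{\sqrt{2} w}{2} \right)}}{8} + C.
The condition gives C = - \frac{\sqrt{2} \operatorname{atan}{\left(\frac{\sqrt{2}}{2} \right)}}{8} + \frac{23}{12} - (- \frac{\sqrt{2} \operatorname{atan}{\left(\frac{\sqrt{2}}{2} \right)}}{8} - \frac{1}{12}) = 2.
So G(w) = \frac{w}{4 w^{2} + 8} + \frac{\sqrt{2} \operatorname{atan}{\left(\frac{\sqrt{2} w}{2} \right)}}{8} + 2.
Check: d/dw[\frac{w}{4 w^{2} + 8} + \frac{\sqrt{2} \operatorname{atan}{\left(\frac{\sqrt{2} w}{2} \right)}}{8} + 2] = \frac{1}{w^{4} + 4 w^{2} + 4}, which equals G'(w).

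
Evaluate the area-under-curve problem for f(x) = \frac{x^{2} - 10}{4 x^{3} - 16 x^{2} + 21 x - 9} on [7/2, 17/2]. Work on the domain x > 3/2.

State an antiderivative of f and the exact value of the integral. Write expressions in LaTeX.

The denominator factors as \left(x - 1\right) \left(2 x - 3\right)^{2}; partial fractions split f into directly integrable pieces: \frac{37}{2 \left(2 x - 3\right)} - \frac{31}{2 \left(2 x - 3\right)^{2}} - \frac{9}{x - 1}.
F(x) = \frac{37 \log{\left(x - \frac{3}{2} \right)}}{4} - 9 \log{\left(x - 1 \right)} + \frac{31}{8 x - 12} is an antiderivative of f.
Check: d/dx[\frac{37 \log{\left(x - \frac{3}{2} \right)}}{4} - 9 \log{\left(x - 1 \right)} + \frac{31}{8 x - 12}] = \frac{x^{2} - 10}{4 x^{3} - 16 x^{2} + 21 x - 9} = f(x).
F(17/2) = - 9 \log{\left(\frac{15}{2} \right)} + \frac{31}{56} + \frac{37 \log{\left(7 \right)}}{4}; F(7/2) = - 9 \log{\left(\frac{5}{2} \right)} + \frac{31}{16} + \frac{37 \log{\left(2 \right)}}{4}.
Integral = F(17/2) - F(7/2) = - 9 \log{\left(\frac{15}{2} \right)} - \frac{37 \log{\left(2 \right)}}{4} - \frac{155}{112} + 9 \log{\left(\frac{5}{2} \right)} + \frac{37 \log{\left(7 \right)}}{4}.

Antiderivative: F(x) = \frac{37 \log{\left(x - \frac{3}{2} \right)}}{4} - 9 \log{\left(x - 1 \right)} + \frac{31}{8 x - 12}; value = - 9 \log{\left(\frac{15}{2} \right)} - \frac{37 \log{\left(2 \right)}}{4} - \frac{155}{112} + 9 \log{\left(\frac{5}{2} \right)} + \frac{37 \log{\left(7 \right)}}{4}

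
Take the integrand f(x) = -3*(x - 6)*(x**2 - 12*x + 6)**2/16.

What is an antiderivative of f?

f matches the chain-rule pattern g'(h)*h' with inner function h(x) = x**2/4 - 3*x + 3/2; substituting u = h(x) collapses the integral.
Check: d/dx[-(x**2 - 12*x + 6)**3/32] = -3*x**5/16 + 45*x**4/8 - 225*x**3/4 + 405*x**2/2 - 675*x/4 + 81/2, which equals f(x).

An antiderivative is F(x) = -(x**2 - 12*x + 6)**3/32.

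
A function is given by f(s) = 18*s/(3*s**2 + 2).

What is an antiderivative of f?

An antiderivative is F(s) = 3*log(3*s**2 + 2).

f matches the chain-rule pattern g'(h)*h' with inner function h(s) = 3*s**2 + 2; substituting u = h(s) collapses the integral.
Check: d/ds[3*log(3*s**2 + 2)] = 18*s/(3*s**2 + 2) = f(s).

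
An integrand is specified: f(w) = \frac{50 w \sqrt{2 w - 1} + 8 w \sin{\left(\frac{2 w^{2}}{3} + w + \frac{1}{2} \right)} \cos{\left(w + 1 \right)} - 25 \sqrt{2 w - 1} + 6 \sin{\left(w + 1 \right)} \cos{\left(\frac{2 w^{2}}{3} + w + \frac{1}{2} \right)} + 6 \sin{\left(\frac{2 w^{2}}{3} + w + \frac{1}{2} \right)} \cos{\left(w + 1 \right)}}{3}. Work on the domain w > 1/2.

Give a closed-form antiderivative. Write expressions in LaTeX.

An antiderivative is F(w) = \frac{20 w^{2} \sqrt{2 w - 1} - 20 w \sqrt{2 w - 1} + 5 \sqrt{2 w - 1} - 6 \cos{\left(w + 1 \right)} \cos{\left(\frac{2 w^{2}}{3} + w + \frac{1}{2} \right)}}{3}.

A candidate is checked by its d/dw: the result must match f(w).
Check: d/dw[\frac{20 w^{2} \sqrt{2 w - 1} - 20 w \sqrt{2 w - 1} + 5 \sqrt{2 w - 1} - 6 \cos{\left(w + 1 \right)} \cos{\left(\frac{2 w^{2}}{3} + w + \frac{1}{2} \right)}}{3}] = \frac{100 w^{2} + 8 w \sqrt{2 w - 1} \sin{\left(\frac{2 w^{2}}{3} + w + \frac{1}{2} \right)} \cos{\left(w + 1 \right)} - 100 w + 6 \sqrt{2 w - 1} \sin{\left(w + 1 \right)} \cos{\left(\frac{2 w^{2}}{3} + w + \frac{1}{2} \right)} + 6 \sqrt{2 w - 1} \sin{\left(\frac{2 w^{2}}{3} + w + \frac{1}{2} \right)} \cos{\left(w + 1 \right)} + 25}{3 \sqrt{2 w - 1}}, which equals f(w).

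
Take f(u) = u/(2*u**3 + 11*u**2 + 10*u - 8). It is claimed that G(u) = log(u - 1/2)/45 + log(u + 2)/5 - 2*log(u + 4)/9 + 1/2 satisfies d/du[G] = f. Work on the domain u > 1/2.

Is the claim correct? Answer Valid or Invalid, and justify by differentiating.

d/du[G] = u/(2*u**3 + 11*u**2 + 10*u - 8)
This equals f(u) exactly, so the claim holds.

Valid - the claim checks out under differentiation.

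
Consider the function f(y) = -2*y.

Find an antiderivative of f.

Recover f(y) by differentiating a candidate F(y); any mismatch rules it out.
Check: d/dy[(5 - 4*y**2)/4] = -2*y = f(y).

An antiderivative is F(y) = (5 - 4*y**2)/4.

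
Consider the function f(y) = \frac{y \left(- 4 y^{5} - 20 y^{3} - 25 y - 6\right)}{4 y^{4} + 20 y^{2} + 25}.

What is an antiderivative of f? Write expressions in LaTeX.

Whatever form F(y) takes, F'(y) = f(y) is non-negotiable.
Check: d/dy[\frac{- 2 y^{5} - 5 y^{3} - 15 y^{2} - 33}{6 y^{2} + 15}] = \frac{- 4 y^{6} - 20 y^{4} - 25 y^{2} - 6 y}{4 y^{4} + 20 y^{2} + 25}, which equals f(y).

An antiderivative is F(y) = \frac{- 2 y^{5} - 5 y^{3} - 15 y^{2} - 33}{6 y^{2} + 15}.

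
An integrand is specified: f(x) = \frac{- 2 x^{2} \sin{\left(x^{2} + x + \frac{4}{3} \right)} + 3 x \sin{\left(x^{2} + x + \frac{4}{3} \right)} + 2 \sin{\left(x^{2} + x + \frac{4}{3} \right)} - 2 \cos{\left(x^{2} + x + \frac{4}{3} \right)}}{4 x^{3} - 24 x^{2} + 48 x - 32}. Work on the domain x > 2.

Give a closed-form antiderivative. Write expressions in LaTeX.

An antiderivative is F(x) = \frac{\cos{\left(x^{2} + x + \frac{4}{3} \right)}}{4 \left(x - 2\right)^{2}}.

Recognize the product-rule pattern: f = u'v + uv' with u = \frac{1}{4 \left(x - 2\right)^{2}}, v = \cos{\left(x^{2} + x + \frac{4}{3} \right)}, so integration by parts undoes it.
Check: d/dx[\frac{\cos{\left(x^{2} + x + \frac{4}{3} \right)}}{4 \left(x - 2\right)^{2}}] = \frac{- 2 x^{2} \sin{\left(x^{2} + x + \frac{4}{3} \right)} + 3 x \sin{\left(x^{2} + x + \frac{4}{3} \right)} + 2 \sin{\left(x^{2} + x + \frac{4}{3} \right)} - 2 \cos{\left(x^{2} + x + \frac{4}{3} \right)}}{4 x^{3} - 24 x^{2} + 48 x - 32} = f(x).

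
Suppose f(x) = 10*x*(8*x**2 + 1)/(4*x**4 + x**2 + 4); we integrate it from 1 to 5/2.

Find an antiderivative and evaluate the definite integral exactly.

f matches the chain-rule pattern g'(h)*h' with inner function h(x) = 2*x**4 + x**2/2 + 2; substituting u = h(x) collapses the integral.
F(x) = 5*log(2*x**4 + x**2/2 + 2) is an antiderivative of f.
Check: d/dx[5*log(2*x**4 + x**2/2 + 2)] = (80*x**3 + 10*x)/(4*x**4 + x**2 + 4), which equals f(x).
F(5/2) = 5*log(333/4); F(1) = 5*log(9/2).
Integral = F(5/2) - F(1) = -5*log(9/2) + 5*log(333/4).

Antiderivative: F(x) = 5*log(2*x**4 + x**2/2 + 2); value = -5*log(9/2) + 5*log(333/4)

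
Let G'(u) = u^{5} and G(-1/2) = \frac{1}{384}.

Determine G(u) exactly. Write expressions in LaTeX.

Whatever form G(u) takes, its d/du must return the stated G'(u).
A general antiderivative is \frac{u^{6}}{6} + C.
The condition gives C = \frac{1}{384} - (\frac{1}{384}) = 0.
So G(u) = \frac{u^{6}}{6}.
Check: d/du[\frac{u^{6}}{6}] = u^{5} = G'(u).

G(u) = \frac{u^{6}}{6}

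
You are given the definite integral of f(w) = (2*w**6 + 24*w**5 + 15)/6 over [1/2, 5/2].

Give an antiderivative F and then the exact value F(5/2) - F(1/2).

Since d/dw undoes antidifferentiation here, F'(w) = f(w) is required of F(w).
F(w) = w*(2*w**6 + 28*w**5 + 105)/42 is an antiderivative of f.
Check: d/dw[w*(2*w**6 + 28*w**5 + 105)/42] = w**6/3 + 4*w**5 + 5/2, which equals f(w).
F(5/2) = 177475/896; F(1/2) = 3389/2688.
Integral = F(5/2) - F(1/2) = 132259/672.

Antiderivative: F(w) = w*(2*w**6 + 28*w**5 + 105)/42; value = 132259/672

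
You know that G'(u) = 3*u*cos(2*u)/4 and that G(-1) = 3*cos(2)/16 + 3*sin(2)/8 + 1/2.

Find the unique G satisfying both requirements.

Any candidate G(u) must reproduce the stated G'(u) exactly.
A general antiderivative is 3*u*sin(2*u)/8 + 3*cos(2*u)/16 + C.
The condition gives C = 3*cos(2)/16 + 3*sin(2)/8 + 1/2 - (3*cos(2)/16 + 3*sin(2)/8) = 1/2.
So G(u) = 3*u*sin(2*u)/8 + 3*cos(2*u)/16 + 1/2.
Check: d/du[3*u*sin(2*u)/8 + 3*cos(2*u)/16 + 1/2] = 3*u*cos(2*u)/4 = G'(u).

G(u) = 3*u*sin(2*u)/8 + 3*cos(2*u)/16 + 1/2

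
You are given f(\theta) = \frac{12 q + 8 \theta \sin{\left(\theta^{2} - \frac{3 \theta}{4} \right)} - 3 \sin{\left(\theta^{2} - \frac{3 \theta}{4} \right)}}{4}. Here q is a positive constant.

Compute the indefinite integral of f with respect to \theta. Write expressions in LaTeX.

A first test for any F(\theta): its \theta-derivative must equal f(\theta) identically.
Check: d/d\theta[3 q \theta - \cos{\left(\theta^{2} - \frac{3 \theta}{4} \right)}] = 3 q + 2 \theta \sin{\left(\theta^{2} - \frac{3 \theta}{4} \right)} - \frac{3 \sin{\left(\theta^{2} - \frac{3 \theta}{4} \right)}}{4}, which equals f(\theta).

F(\theta) = 3 q \theta - \cos{\left(\theta^{2} - \frac{3 \theta}{4} \right)} + C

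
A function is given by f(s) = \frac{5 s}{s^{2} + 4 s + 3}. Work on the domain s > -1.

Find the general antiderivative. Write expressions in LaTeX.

F(s) = \frac{5 \left(- \log{\left(s + 1 \right)} + 3 \log{\left(s + 3 \right)}\right)}{2} + C

The denominator factors as \left(s + 1\right) \left(s + 3\right); partial fractions split f into directly integrable pieces: \frac{15}{2 \left(s + 3\right)} - \frac{5}{2 \left(s + 1\right)}.
Check: d/ds[\frac{5 \left(- \log{\left(s + 1 \right)} + 3 \log{\left(s + 3 \right)}\right)}{2}] = \frac{5 s}{s^{2} + 4 s + 3} = f(s).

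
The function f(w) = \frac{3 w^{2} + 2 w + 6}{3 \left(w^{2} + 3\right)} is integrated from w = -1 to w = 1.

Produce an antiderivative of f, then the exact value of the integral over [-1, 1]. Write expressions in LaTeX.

Any candidate F(w) must reproduce f(w) exactly when differentiated.
F(w) = \frac{3 w + \log{\left(w^{2} + 3 \right)} - \sqrt{3} \operatorname{atan}{\left(\frac{\sqrt{3} w}{3} \right)}}{3} is an antiderivative of f.
Check: d/dw[\frac{3 w + \log{\left(w^{2} + 3 \right)} - \sqrt{3} \operatorname{atan}{\left(\frac{\sqrt{3} w}{3} \right)}}{3}] = \frac{3 w^{2} + 2 w + 6}{3 w^{2} + 9}, which equals f(w).
F(1) = - \frac{\sqrt{3} \pi}{18} + \frac{\log{\left(4 \right)}}{3} + 1; F(-1) = -1 + \frac{\sqrt{3} \pi}{18} + \frac{\log{\left(4 \right)}}{3}.
Integral = F(1) - F(-1) = - \frac{\sqrt{3} \pi}{9} + 2.

Antiderivative: F(w) = \frac{3 w + \log{\left(w^{2} + 3 \right)} - \sqrt{3} \operatorname{atan}{\left(\frac{\sqrt{3} w}{3} \right)}}{3}; value = - \frac{\sqrt{3} \pi}{9} + 2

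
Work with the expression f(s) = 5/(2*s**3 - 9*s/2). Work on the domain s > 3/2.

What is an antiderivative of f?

An antiderivative is F(s) = -10*log(s)/9 + 5*log(4*s**2 - 9)/9.

Factor the denominator (s*(2*s - 3)*(2*s + 3)) and decompose: f = 10/(9*(2*s + 3)) + 10/(9*(2*s - 3)) - 10/(9*s); each piece integrates to a log, atan, or power term.
Check: d/ds[-10*log(s)/9 + 5*log(4*s**2 - 9)/9] = 10/(4*s**3 - 9*s), which equals f(s).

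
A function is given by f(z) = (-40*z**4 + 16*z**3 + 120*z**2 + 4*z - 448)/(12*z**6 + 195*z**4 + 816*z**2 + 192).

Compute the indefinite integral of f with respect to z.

F(z) = 2*(4*z - 2*(z**2 + 8)*atan(2*z) - 1)/(3*(z**2 + 8)) + C

Check any antiderivative F(z) by computing F'(z) and comparing it with f(z).
Check: d/dz[2*(4*z - 2*(z**2 + 8)*atan(2*z) - 1)/(3*(z**2 + 8))] = (-40*z**4 + 16*z**3 + 120*z**2 + 4*z - 448)/(12*z**6 + 195*z**4 + 816*z**2 + 192) = f(z).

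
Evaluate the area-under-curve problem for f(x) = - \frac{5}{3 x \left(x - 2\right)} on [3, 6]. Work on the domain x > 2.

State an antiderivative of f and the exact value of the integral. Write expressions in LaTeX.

The denominator factors as 3 x \left(x - 2\right); partial fractions split f into directly integrable pieces: - \frac{5}{6 \left(x - 2\right)} + \frac{5}{6 x}.
F(x) = \frac{5 \log{\left(x \right)}}{6} - \frac{5 \log{\left(x - 2 \right)}}{6} is an antiderivative of f.
Check: d/dx[\frac{5 \log{\left(x \right)}}{6} - \frac{5 \log{\left(x - 2 \right)}}{6}] = - \frac{5}{3 x^{2} - 6 x}, which equals f(x).
F(6) = - \frac{5 \log{\left(4 \right)}}{6} + \frac{5 \log{\left(6 \right)}}{6}; F(3) = \frac{5 \log{\left(3 \right)}}{6}.
Integral = F(6) - F(3) = - \frac{5 \log{\left(4 \right)}}{6} - \frac{5 \log{\left(3 \right)}}{6} + \frac{5 \log{\left(6 \right)}}{6}.

Antiderivative: F(x) = \frac{5 \log{\left(x \right)}}{6} - \frac{5 \log{\left(x - 2 \right)}}{6}; value = - \frac{5 \log{\left(4 \right)}}{6} - \frac{5 \log{\left(3 \right)}}{6} + \frac{5 \log{\left(6 \right)}}{6}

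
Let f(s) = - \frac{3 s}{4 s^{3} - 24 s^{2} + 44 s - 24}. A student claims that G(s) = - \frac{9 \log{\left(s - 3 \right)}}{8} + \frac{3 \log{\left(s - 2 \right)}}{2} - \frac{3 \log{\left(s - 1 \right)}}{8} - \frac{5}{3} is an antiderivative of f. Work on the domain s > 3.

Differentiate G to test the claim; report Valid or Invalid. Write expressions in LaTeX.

d/ds[G] = - \frac{3 s}{4 s^{3} - 24 s^{2} + 44 s - 24}
This equals f(s) exactly, so the claim holds.

Valid. The derivative of G reproduces f.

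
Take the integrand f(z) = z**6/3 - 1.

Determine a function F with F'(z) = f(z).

An antiderivative is F(z) = z**7/21 - z.

Recover f(z) by differentiating a candidate F(z); any mismatch rules it out.
Check: d/dz[z**7/21 - z] = z**6/3 - 1 = f(z).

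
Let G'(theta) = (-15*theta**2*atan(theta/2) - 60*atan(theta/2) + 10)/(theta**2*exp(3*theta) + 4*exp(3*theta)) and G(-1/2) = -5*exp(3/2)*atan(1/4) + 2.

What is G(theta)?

G(theta) = (2*exp(3*theta) + 5*atan(theta/2))*exp(-3*theta)

Recognize the product-rule pattern: G'(theta) = u'v + uv' with u = 5*atan(theta/2), v = exp(-3*theta), so integration by parts undoes it.
A general antiderivative is 5*exp(-3*theta)*atan(theta/2) + C.
The condition gives C = -5*exp(3/2)*atan(1/4) + 2 - (-5*exp(3/2)*atan(1/4)) = 2.
So G(theta) = (2*exp(3*theta) + 5*atan(theta/2))*exp(-3*theta).
Check: d/dtheta[(2*exp(3*theta) + 5*atan(theta/2))*exp(-3*theta)] = (-15*theta**2*atan(theta/2) - 60*atan(theta/2) + 10)/(theta**2*exp(3*theta) + 4*exp(3*theta)) = G'(theta).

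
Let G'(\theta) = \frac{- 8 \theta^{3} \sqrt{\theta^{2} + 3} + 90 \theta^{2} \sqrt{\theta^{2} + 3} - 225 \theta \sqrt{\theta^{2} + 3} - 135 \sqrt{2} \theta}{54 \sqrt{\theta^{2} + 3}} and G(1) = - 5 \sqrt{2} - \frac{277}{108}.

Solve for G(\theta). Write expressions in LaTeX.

A first test for any G(\theta): its \theta-derivative must equal the given G'(\theta).
A general antiderivative is - \frac{\left(- \frac{\theta^{2}}{3} + \frac{5 \theta}{2}\right)^{2}}{3} - \frac{5 \sqrt{2 \theta^{2} + 6}}{2} + C.
The condition gives C = - 5 \sqrt{2} - \frac{277}{108} - (- 5 \sqrt{2} - \frac{169}{108}) = -1.
So G(\theta) = - \frac{\theta^{4}}{27} + \frac{5 \theta^{3}}{9} - \frac{25 \theta^{2}}{12} - \frac{5 \sqrt{2 \theta^{2} + 6}}{2} - 1.
Check: d/d\theta[- \frac{\theta^{4}}{27} + \frac{5 \theta^{3}}{9} - \frac{25 \theta^{2}}{12} - \frac{5 \sqrt{2 \theta^{2} + 6}}{2} - 1] = \frac{- 8 \theta^{3} \sqrt{\theta^{2} + 3} + 90 \theta^{2} \sqrt{\theta^{2} + 3} - 225 \theta \sqrt{\theta^{2} + 3} - 135 \sqrt{2} \theta}{54 \sqrt{\theta^{2} + 3}} = G'(\theta).

G(\theta) = - \frac{\theta^{4}}{27} + \frac{5 \theta^{3}}{9} - \frac{25 \theta^{2}}{12} - \frac{5 \sqrt{2 \theta^{2} + 6}}{2} - 1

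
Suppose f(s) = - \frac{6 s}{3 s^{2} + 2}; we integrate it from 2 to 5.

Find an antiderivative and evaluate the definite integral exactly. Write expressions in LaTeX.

Antiderivative: F(s) = - \log{\left(\frac{3 s^{2}}{2} + 1 \right)}; value = - \log{\left(\frac{77}{2} \right)} + \log{\left(7 \right)}

f matches the chain-rule pattern g'(h)*h' with inner function h(s) = \frac{3 s^{2}}{2} + 1; substituting u = h(s) collapses the integral.
F(s) = - \log{\left(\frac{3 s^{2}}{2} + 1 \right)} is an antiderivative of f.
Check: d/ds[- \log{\left(\frac{3 s^{2}}{2} + 1 \right)}] = - \frac{6 s}{3 s^{2} + 2} = f(s).
F(5) = - \log{\left(\frac{77}{2} \right)}; F(2) = - \log{\left(7 \right)}.
Integral = F(5) - F(2) = - \log{\left(\frac{77}{2} \right)} + \log{\left(7 \right)}.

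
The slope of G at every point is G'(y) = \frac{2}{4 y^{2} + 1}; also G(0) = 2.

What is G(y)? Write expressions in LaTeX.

A first test for any G(y): its y-derivative must equal the given G'(y).
A general antiderivative is \operatorname{atan}{\left(2 y \right)} + C.
The condition gives C = 2 - (0) = 2.
So G(y) = \operatorname{atan}{\left(2 y \right)} + 2.
Check: d/dy[\operatorname{atan}{\left(2 y \right)} + 2] = \frac{2}{4 y^{2} + 1} = G'(y).

G(y) = \operatorname{atan}{\left(2 y \right)} + 2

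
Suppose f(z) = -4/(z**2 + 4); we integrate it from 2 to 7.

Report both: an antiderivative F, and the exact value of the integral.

For F(z) to be correct the identity F'(z) - f(z) = 0 must hold.
F(z) = -2*atan(z/2) is an antiderivative of f.
Check: d/dz[-2*atan(z/2)] = -4/(z**2 + 4) = f(z).
F(7) = -2*atan(7/2); F(2) = -pi/2.
Integral = F(7) - F(2) = -2*atan(7/2) + pi/2.

Antiderivative: F(z) = -2*atan(z/2); value = -2*atan(7/2) + pi/2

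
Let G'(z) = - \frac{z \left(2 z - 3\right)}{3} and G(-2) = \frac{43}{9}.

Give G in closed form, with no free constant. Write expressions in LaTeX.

G(z) = - \frac{2 z^{3}}{9} + \frac{z^{2}}{2} + 1

For G(z) to be correct, d/dz[G] must agree with the stated G'(z) identically.
A general antiderivative is - \frac{2 z^{3}}{9} + \frac{z^{2}}{2} + C.
The condition gives C = \frac{43}{9} - (\frac{34}{9}) = 1.
So G(z) = - \frac{2 z^{3}}{9} + \frac{z^{2}}{2} + 1.
Check: d/dz[- \frac{2 z^{3}}{9} + \frac{z^{2}}{2} + 1] = - \frac{2 z^{2}}{3} + z, which equals G'(z).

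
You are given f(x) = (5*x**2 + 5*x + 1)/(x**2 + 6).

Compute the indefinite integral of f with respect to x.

F(x) = (30*x + 15*log(x**2 + 6) - 29*sqrt(6)*atan(sqrt(6)*x/6))/6 + C

A first test for any F(x): its x-derivative must equal f(x) identically.
Check: d/dx[(30*x + 15*log(x**2 + 6) - 29*sqrt(6)*atan(sqrt(6)*x/6))/6] = (5*x**2 + 5*x + 1)/(x**2 + 6) = f(x).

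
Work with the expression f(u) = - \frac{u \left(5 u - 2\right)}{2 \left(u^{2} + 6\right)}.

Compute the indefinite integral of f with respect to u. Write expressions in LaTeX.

Differentiate the proposed F(u) back; it has to land on f(u) exactly.
Check: d/du[- \frac{5 u}{2} + \frac{\log{\left(u^{2} + 6 \right)}}{2} + \frac{5 \sqrt{6} \operatorname{atan}{\left(\frac{\sqrt{6} u}{6} \right)}}{2}] = \frac{- 5 u^{2} + 2 u}{2 u^{2} + 12}, which equals f(u).

F(u) = - \frac{5 u}{2} + \frac{\log{\left(u^{2} + 6 \right)}}{2} + \frac{5 \sqrt{6} \operatorname{atan}{\left(\frac{\sqrt{6} u}{6} \right)}}{2} + C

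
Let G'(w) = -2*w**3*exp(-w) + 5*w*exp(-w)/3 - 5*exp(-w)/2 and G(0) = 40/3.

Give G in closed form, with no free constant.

G(w) = (12*w**3 + 36*w**2 + 62*w + 3*exp(w) + 77)*exp(-w)/6

G'(w) has the shape u'v + uv' for u = 2*w**3 + 6*w**2 + 31*w/3 + 77/6 and v = exp(-w) — it is the derivative of the product u*v.
A general antiderivative is (12*w**3 + 36*w**2 + 62*w + 77)*exp(-w)/6 + C.
The condition gives C = 40/3 - (77/6) = 1/2.
So G(w) = (12*w**3 + 36*w**2 + 62*w + 3*exp(w) + 77)*exp(-w)/6.
Check: d/dw[(12*w**3 + 36*w**2 + 62*w + 3*exp(w) + 77)*exp(-w)/6] = (-12*w**3 + 10*w - 15)*exp(-w)/6, which equals G'(w).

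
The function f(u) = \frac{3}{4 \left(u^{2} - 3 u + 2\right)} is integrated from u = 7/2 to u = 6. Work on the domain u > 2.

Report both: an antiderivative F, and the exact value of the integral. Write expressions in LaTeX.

Factor the denominator (4 \left(u - 2\right) \left(u - 1\right)) and decompose: f = - \frac{3}{4 \left(u - 1\right)} + \frac{3}{4 \left(u - 2\right)}; each piece integrates to a log, atan, or power term.
F(u) = \frac{3 \log{\left(u - 2 \right)}}{4} - \frac{3 \log{\left(u - 1 \right)}}{4} is an antiderivative of f.
Check: d/du[\frac{3 \log{\left(u - 2 \right)}}{4} - \frac{3 \log{\left(u - 1 \right)}}{4}] = \frac{3}{4 u^{2} - 12 u + 8}, which equals f(u).
F(6) = - \frac{3 \log{\left(5 \right)}}{4} + \frac{3 \log{\left(4 \right)}}{4}; F(7/2) = - \frac{3 \log{\left(\frac{5}{2} \right)}}{4} + \frac{3 \log{\left(\frac{3}{2} \right)}}{4}.
Integral = F(6) - F(7/2) = - \frac{3 \log{\left(5 \right)}}{4} - \frac{3 \log{\left(\frac{3}{2} \right)}}{4} + \frac{3 \log{\left(\frac{5}{2} \right)}}{4} + \frac{3 \log{\left(4 \right)}}{4}.

Antiderivative: F(u) = \frac{3 \log{\left(u - 2 \right)}}{4} - \frac{3 \log{\left(u - 1 \right)}}{4}; value = - \frac{3 \log{\left(5 \right)}}{4} - \frac{3 \log{\left(\frac{3}{2} \right)}}{4} + \frac{3 \log{\left(\frac{5}{2} \right)}}{4} + \frac{3 \log{\left(4 \right)}}{4}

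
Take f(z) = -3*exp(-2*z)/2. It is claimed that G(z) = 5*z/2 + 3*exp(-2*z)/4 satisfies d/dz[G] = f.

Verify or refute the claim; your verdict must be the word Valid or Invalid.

Invalid: d/dz[G] - f = 5/2, which is not 0.

d/dz[G] = (5*exp(2*z) - 3)*exp(-2*z)/2
d/dz[G] - f(z) = 5/2 != 0.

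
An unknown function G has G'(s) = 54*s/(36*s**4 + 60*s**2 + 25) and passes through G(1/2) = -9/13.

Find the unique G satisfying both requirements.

G'(s) matches the chain-rule pattern g'(h)*h' with inner function h(s) = 2*s**2 + 5/3; substituting u = h(s) collapses the integral.
A general antiderivative is -3/(2*(2*s**2 + 5/3)) + C.
The condition gives C = -9/13 - (-9/13) = 0.
So G(s) = -9/(2*(6*s**2 + 5)).
Check: d/ds[-9/(2*(6*s**2 + 5))] = 54*s/(36*s**4 + 60*s**2 + 25) = G'(s).

G(s) = -9/(2*(6*s**2 + 5))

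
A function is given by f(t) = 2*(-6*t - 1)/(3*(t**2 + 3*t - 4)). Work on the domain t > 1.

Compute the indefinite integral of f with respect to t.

Factor the denominator (3*(t - 1)*(t + 4)) and decompose: f = -46/(15*(t + 4)) - 14/(15*(t - 1)); each piece integrates to a log, atan, or power term.
Check: d/dt[-2*(7*log(t - 1) + 23*log(t + 4))/15] = (-12*t - 2)/(3*t**2 + 9*t - 12), which equals f(t).

F(t) = -2*(7*log(t - 1) + 23*log(t + 4))/15 + C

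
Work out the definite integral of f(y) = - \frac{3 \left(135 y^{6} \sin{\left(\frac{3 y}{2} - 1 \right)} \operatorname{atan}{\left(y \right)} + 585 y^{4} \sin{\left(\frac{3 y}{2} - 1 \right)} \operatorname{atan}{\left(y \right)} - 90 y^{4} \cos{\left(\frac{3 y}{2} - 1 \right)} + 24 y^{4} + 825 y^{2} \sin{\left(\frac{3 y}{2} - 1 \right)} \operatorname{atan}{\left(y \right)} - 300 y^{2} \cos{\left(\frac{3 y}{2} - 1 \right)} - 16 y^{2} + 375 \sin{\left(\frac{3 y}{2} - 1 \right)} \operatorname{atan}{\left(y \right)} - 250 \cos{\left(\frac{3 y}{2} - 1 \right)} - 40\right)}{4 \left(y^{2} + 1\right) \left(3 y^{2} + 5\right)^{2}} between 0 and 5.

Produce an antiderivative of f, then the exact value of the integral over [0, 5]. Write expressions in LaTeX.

Antiderivative: F(y) = \frac{3 \left(4 y + 5 \left(3 y^{2} + 5\right) \cos{\left(\frac{3 y}{2} - 1 \right)} \operatorname{atan}{\left(y \right)}\right)}{2 \left(3 y^{2} + 5\right)}; value = \frac{3}{8} + \frac{15 \cos{\left(\frac{13}{2} \right)} \operatorname{atan}{\left(5 \right)}}{2}

An antiderivative F(y) passes only if d/dy[F] lands on f(y) exactly.
F(y) = \frac{3 \left(4 y + 5 \left(3 y^{2} + 5\right) \cos{\left(\frac{3 y}{2} - 1 \right)} \operatorname{atan}{\left(y \right)}\right)}{2 \left(3 y^{2} + 5\right)} is an antiderivative of f.
Check: d/dy[\frac{3 \left(4 y + 5 \left(3 y^{2} + 5\right) \cos{\left(\frac{3 y}{2} - 1 \right)} \operatorname{atan}{\left(y \right)}\right)}{2 \left(3 y^{2} + 5\right)}] = \frac{- 405 y^{6} \sin{\left(\frac{3 y}{2} - 1 \right)} \operatorname{atan}{\left(y \right)} - 1755 y^{4} \sin{\left(\frac{3 y}{2} - 1 \right)} \operatorname{atan}{\left(y \right)} + 270 y^{4} \cos{\left(\frac{3 y}{2} - 1 \right)} - 72 y^{4} - 2475 y^{2} \sin{\left(\frac{3 y}{2} - 1 \right)} \operatorname{atan}{\left(y \right)} + 900 y^{2} \cos{\left(\frac{3 y}{2} - 1 \right)} + 48 y^{2} - 1125 \sin{\left(\frac{3 y}{2} - 1 \right)} \operatorname{atan}{\left(y \right)} + 750 \cos{\left(\frac{3 y}{2} - 1 \right)} + 120}{36 y^{6} + 156 y^{4} + 220 y^{2} + 100}, which equals f(y).
F(5) = \frac{3}{8} + \frac{15 \cos{\left(\frac{13}{2} \right)} \operatorname{atan}{\left(5 \right)}}{2}; F(0) = 0.
Integral = F(5) - F(0) = \frac{3}{8} + \frac{15 \cos{\left(\frac{13}{2} \right)} \operatorname{atan}{\left(5 \right)}}{2}.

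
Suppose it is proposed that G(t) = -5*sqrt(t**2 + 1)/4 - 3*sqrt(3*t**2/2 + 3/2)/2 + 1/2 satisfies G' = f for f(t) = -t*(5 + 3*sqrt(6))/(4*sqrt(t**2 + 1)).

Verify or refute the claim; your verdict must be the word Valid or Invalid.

d/dt[G] = (-3*sqrt(6)*t - 5*t)/(4*sqrt(t**2 + 1))
This equals f(t) exactly, so the claim holds.

Valid. The derivative of G reproduces f.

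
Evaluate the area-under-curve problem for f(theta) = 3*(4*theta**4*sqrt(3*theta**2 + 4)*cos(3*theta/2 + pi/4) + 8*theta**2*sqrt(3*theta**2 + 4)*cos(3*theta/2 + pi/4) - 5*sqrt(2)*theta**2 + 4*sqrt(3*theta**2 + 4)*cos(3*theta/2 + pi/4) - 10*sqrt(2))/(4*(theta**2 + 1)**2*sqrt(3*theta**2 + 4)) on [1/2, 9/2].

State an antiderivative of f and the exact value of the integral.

Since d/dtheta undoes antidifferentiation here, F'(theta) = f(theta) is required of F(theta).
F(theta) = -15*theta*sqrt(3*theta**2/2 + 2)/(4*(theta**2 + 1)) + 2*sin(3*theta/2 + pi/4) is an antiderivative of f.
Check: d/dtheta[-15*theta*sqrt(3*theta**2/2 + 2)/(4*(theta**2 + 1)) + 2*sin(3*theta/2 + pi/4)] = (12*theta**4*sqrt(3*theta**2 + 4)*cos(3*theta/2 + pi/4) + 24*theta**2*sqrt(3*theta**2 + 4)*cos(3*theta/2 + pi/4) - 15*sqrt(2)*theta**2 + 12*sqrt(3*theta**2 + 4)*cos(3*theta/2 + pi/4) - 30*sqrt(2))/(4*theta**4*sqrt(3*theta**2 + 4) + 8*theta**2*sqrt(3*theta**2 + 4) + 4*sqrt(3*theta**2 + 4)), which equals f(theta).
F(9/2) = -27*sqrt(518)/136 + 2*sin(pi/4 + 27/4); F(1/2) = -3*sqrt(38)/8 + 2*sin(3/4 + pi/4).
Integral = F(9/2) - F(1/2) = -27*sqrt(518)/136 - 2*sin(3/4 + pi/4) + 2*sin(pi/4 + 27/4) + 3*sqrt(38)/8.

Antiderivative: F(theta) = -15*theta*sqrt(3*theta**2/2 + 2)/(4*(theta**2 + 1)) + 2*sin(3*theta/2 + pi/4); value = -27*sqrt(518)/136 - 2*sin(3/4 + pi/4) + 2*sin(pi/4 + 27/4) + 3*sqrt(38)/8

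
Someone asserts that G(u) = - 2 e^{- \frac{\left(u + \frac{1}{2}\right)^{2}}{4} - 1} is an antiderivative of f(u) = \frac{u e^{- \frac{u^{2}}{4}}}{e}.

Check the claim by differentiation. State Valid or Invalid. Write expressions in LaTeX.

d/du[G] = \frac{\left(2 u + 1\right) e^{- \frac{u}{4}} e^{- \frac{u^{2}}{4}}}{2 e^{\frac{17}{16}}}
d/du[G] - f(u) = \frac{\left(- 2 u e^{\frac{17}{16}} e^{\frac{u}{4}} e^{\frac{u^{2}}{4}} + 2 e u e^{\frac{u^{2}}{4}} + e e^{\frac{u^{2}}{4}}\right) e^{- \frac{u}{4}} e^{- \frac{u^{2}}{2}}}{2 e^{\frac{33}{16}}} != 0.

Invalid: d/du[G] - f = \frac{\left(- 2 u e^{\frac{17}{16}} e^{\frac{u}{4}} e^{\frac{u^{2}}{4}} + 2 e u e^{\frac{u^{2}}{4}} + e e^{\frac{u^{2}}{4}}\right) e^{- \frac{u}{4}} e^{- \frac{u^{2}}{2}}}{2 e^{\frac{33}{16}}}, which is not 0.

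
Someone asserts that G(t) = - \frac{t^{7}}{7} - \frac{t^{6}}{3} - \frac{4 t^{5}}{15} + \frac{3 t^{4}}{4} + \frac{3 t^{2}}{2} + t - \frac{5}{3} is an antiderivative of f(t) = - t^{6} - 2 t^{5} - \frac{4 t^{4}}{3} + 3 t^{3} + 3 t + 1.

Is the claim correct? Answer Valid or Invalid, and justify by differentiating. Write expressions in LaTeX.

d/dt[G] = - t^{6} - 2 t^{5} - \frac{4 t^{4}}{3} + 3 t^{3} + 3 t + 1
This equals f(t) exactly, so the claim holds.

Valid: G'(t) = f(t).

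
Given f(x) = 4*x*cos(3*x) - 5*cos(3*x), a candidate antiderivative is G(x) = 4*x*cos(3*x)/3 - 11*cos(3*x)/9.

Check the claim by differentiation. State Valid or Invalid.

Invalid: d/dx[G] - f = -4*x*sin(3*x) - 4*x*cos(3*x) + 11*sin(3*x)/3 + 19*cos(3*x)/3, which is not 0.

d/dx[G] = -4*x*sin(3*x) + 11*sin(3*x)/3 + 4*cos(3*x)/3
d/dx[G] - f(x) = -4*x*sin(3*x) - 4*x*cos(3*x) + 11*sin(3*x)/3 + 19*cos(3*x)/3 != 0.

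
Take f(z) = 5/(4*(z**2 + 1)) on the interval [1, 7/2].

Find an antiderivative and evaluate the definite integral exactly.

Antiderivative: F(z) = 5*atan(z)/4; value = -5*pi/16 + 5*atan(7/2)/4

An antiderivative F(z) passes only if d/dz[F] lands on f(z) exactly.
F(z) = 5*atan(z)/4 is an antiderivative of f.
Check: d/dz[5*atan(z)/4] = 5/(4*z**2 + 4), which equals f(z).
F(7/2) = 5*atan(7/2)/4; F(1) = 5*pi/16.
Integral = F(7/2) - F(1) = -5*pi/16 + 5*atan(7/2)/4.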